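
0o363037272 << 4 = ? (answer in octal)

0o7460765640

4 bits is not a whole number of base-8 digits; in binary: 11110011000011111010111010 << 4 = 111100110000111110101110100000.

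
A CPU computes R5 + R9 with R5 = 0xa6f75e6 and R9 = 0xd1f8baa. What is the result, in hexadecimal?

Add column by column in base 16, right to left:
  6+a = 0 carry 1
  e+a+1 = 9 carry 1
  5+b+1 = 1 carry 1
  7+8+1 = 0 carry 1
  f+f+1 = f carry 1
  6+1+1 = 8
  a+d = 7 carry 1
  final carry 1

0x178f0190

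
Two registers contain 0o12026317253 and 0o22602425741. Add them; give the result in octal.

0o34630745214

Add column by column in base 8, right to left:
  3+1 = 4
  5+4 = 1 carry 1
  2+7+1 = 2 carry 1
  7+5+1 = 5 carry 1
  1+2+1 = 4
  3+4 = 7
  6+2 = 0 carry 1
  2+0+1 = 3
  0+6 = 6
  2+2 = 4
  1+2 = 3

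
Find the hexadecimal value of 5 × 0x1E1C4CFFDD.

Multiply each base-16 digit by 5, carrying:
  D×5 = 65 → write 1 carry 4
  D×5+4 = 69 → write 5 carry 4
  F×5+4 = 79 → write F carry 4
  F×5+4 = 79 → write F carry 4
  C×5+4 = 64 → write 0 carry 4
  4×5+4 = 24 → write 8 carry 1
  C×5+1 = 61 → write D carry 3
  1×5+3 = 8 → write 8
  E×5 = 70 → write 6 carry 4
  1×5+4 = 9 → write 9

0x968D80FF51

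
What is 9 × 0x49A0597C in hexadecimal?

Multiply each base-16 digit by 9, carrying:
  C×9 = 108 → write C carry 6
  7×9+6 = 69 → write 5 carry 4
  9×9+4 = 85 → write 5 carry 5
  5×9+5 = 50 → write 2 carry 3
  0×9+3 = 3 → write 3
  A×9 = 90 → write A carry 5
  9×9+5 = 86 → write 6 carry 5
  4×9+5 = 41 → write 9 carry 2
  remaining carry: 2

0x296A3255C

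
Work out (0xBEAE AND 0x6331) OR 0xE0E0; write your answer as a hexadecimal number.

0xBEAE AND 0x6331 = 0x2220.
Then OR with 0xE0E0.

0xE2E0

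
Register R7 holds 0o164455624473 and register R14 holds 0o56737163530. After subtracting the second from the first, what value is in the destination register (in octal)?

0o105516440743

Subtract column by column in base 8:
  3-0 → 3
  7-3 → 4
  4-5 → 7 (borrow)
  4-3-1 → 0
  2-6 → 4 (borrow)
  6-1-1 → 4
  5-7 → 6 (borrow)
  5-3-1 → 1
  4-7 → 5 (borrow)
  4-6-1 → 5 (borrow)
  6-5-1 → 0
  1-0 → 1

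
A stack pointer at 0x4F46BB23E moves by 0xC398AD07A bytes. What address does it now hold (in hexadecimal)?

0x112DF682B8

Add column by column in base 16, right to left:
  E+A = 8 carry 1
  3+7+1 = B
  2+0 = 2
  B+D = 8 carry 1
  B+A+1 = 6 carry 1
  6+8+1 = F
  4+9 = D
  F+3 = 2 carry 1
  4+C+1 = 1 carry 1
  final carry 1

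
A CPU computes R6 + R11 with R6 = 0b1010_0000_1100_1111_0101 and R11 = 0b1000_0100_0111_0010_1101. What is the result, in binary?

0b100100101010000100010

Add column by column in base 2, right to left:
  1+1 = 0 carry 1
  0+0+1 = 1
  1+1 = 0 carry 1
  0+1+1 = 0 carry 1
  1+0+1 = 0 carry 1
  1+1+1 = 1 carry 1
  1+0+1 = 0 carry 1
  1+0+1 = 0 carry 1
  0+1+1 = 0 carry 1
  0+1+1 = 0 carry 1
  1+1+1 = 1 carry 1
  1+0+1 = 0 carry 1
  0+0+1 = 1
  0+0 = 0
  0+1 = 1
  0+0 = 0
  0+0 = 0
  1+0 = 1
  0+0 = 0
  1+1 = 0 carry 1
  final carry 1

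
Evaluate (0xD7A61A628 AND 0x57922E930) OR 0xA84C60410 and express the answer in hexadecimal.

0xFFCE6A430

0xD7A61A628 AND 0x57922E930 = 0x57820A020.
Then OR with 0xA84C60410.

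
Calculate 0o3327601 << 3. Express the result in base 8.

Shifting left by 3 bits = 1 oct digit: append 1 zero.

0o33276010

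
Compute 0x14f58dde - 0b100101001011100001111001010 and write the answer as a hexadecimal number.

0x104fca14

0b100101001011100001111001010 = 0x4a5c3ca in hexadecimal.
Subtract column by column in base 16:
  e-a → 4
  d-c → 1
  d-3 → a
  8-c → c (borrow)
  5-5-1 → f (borrow)
  f-a-1 → 4
  4-4 → 0
  1-0 → 1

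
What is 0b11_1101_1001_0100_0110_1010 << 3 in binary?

Left shift by 3: append 3 zero bits.

0b1111011001010001101010000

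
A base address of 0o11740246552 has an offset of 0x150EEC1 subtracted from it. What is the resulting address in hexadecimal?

0x4E305EA9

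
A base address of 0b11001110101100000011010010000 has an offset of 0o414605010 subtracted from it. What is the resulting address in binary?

0b10101101000101111110010001000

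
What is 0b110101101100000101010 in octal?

0o6554052

Group the bits in threes: 110 101 101 100 000 101 010 → 6554052.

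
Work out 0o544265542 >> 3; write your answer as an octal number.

Shifting right by 3 bits = 1 oct digit: drop the last 1.

0o54426554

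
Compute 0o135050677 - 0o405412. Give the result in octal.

0o134443265

Subtract column by column in base 8:
  7-2 → 5
  7-1 → 6
  6-4 → 2
  0-5 → 3 (borrow)
  5-0-1 → 4
  0-4 → 4 (borrow)
  5-0-1 → 4
  3-0 → 3
  1-0 → 1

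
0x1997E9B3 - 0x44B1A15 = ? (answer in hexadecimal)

0x154CCF9E

Subtract column by column in base 16:
  3-5 → E (borrow)
  B-1-1 → 9
  9-A → F (borrow)
  E-1-1 → C
  7-B → C (borrow)
  9-4-1 → 4
  9-4 → 5
  1-0 → 1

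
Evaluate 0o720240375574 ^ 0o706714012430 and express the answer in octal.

0o026554367144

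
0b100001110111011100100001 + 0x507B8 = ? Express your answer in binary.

0b100011000111111011011001

0x507B8 = 0b1010000011110111000 in binary.
Add column by column in base 2, right to left:
  1+0 = 1
  0+0 = 0
  0+0 = 0
  0+1 = 1
  0+1 = 1
  1+1 = 0 carry 1
  0+0+1 = 1
  0+1 = 1
  1+1 = 0 carry 1
  1+1+1 = 1 carry 1
  1+1+1 = 1 carry 1
  0+0+1 = 1
  1+0 = 1
  1+0 = 1
  1+0 = 1
  0+0 = 0
  1+1 = 0 carry 1
  1+0+1 = 0 carry 1
  1+1+1 = 1 carry 1
  0+0+1 = 1
  0+0 = 0
  0+0 = 0
  0+0 = 0
  1+0 = 1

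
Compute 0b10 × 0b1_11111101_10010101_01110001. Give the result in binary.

0b11111110110010101011100010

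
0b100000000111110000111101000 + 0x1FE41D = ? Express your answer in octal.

0o410743005

0b100000000111110000111101000 = 0o400760750 in octal.
0x1FE41D = 0o7762035 in octal.
Add column by column in base 8, right to left:
  0+5 = 5
  5+3 = 0 carry 1
  7+0+1 = 0 carry 1
  0+2+1 = 3
  6+6 = 4 carry 1
  7+7+1 = 7 carry 1
  0+7+1 = 0 carry 1
  0+0+1 = 1
  4+0 = 4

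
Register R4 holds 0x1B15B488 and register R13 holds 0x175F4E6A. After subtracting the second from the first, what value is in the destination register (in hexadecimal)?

Subtract column by column in base 16:
  8-A → E (borrow)
  8-6-1 → 1
  4-E → 6 (borrow)
  B-4-1 → 6
  5-F → 6 (borrow)
  1-5-1 → B (borrow)
  B-7-1 → 3
  1-1 → 0

0x3B6661E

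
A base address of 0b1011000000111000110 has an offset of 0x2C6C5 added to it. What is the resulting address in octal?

0o2044213

0b1011000000111000110 = 0o1300706 in octal.
0x2C6C5 = 0o543305 in octal.
Add column by column in base 8, right to left:
  6+5 = 3 carry 1
  0+0+1 = 1
  7+3 = 2 carry 1
  0+3+1 = 4
  0+4 = 4
  3+5 = 0 carry 1
  1+0+1 = 2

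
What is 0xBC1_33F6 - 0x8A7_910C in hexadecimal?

Subtract column by column in base 16:
  6-C → A (borrow)
  F-0-1 → E
  3-1 → 2
  3-9 → A (borrow)
  1-7-1 → 9 (borrow)
  C-A-1 → 1
  B-8 → 3

0x319A2EA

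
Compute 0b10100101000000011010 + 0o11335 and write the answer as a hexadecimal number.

0xA62F7

0b10100101000000011010 = 0xA501A in hexadecimal.
0o11335 = 0x12DD in hexadecimal.
Add column by column in base 16, right to left:
  A+D = 7 carry 1
  1+D+1 = F
  0+2 = 2
  5+1 = 6
  A+0 = A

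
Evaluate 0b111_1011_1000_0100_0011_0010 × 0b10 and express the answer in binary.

0b111101110000100001100100

Multiply each base-2 digit by 2, carrying:
  0×2 = 0 → write 0
  1×2 = 2 → write 0 carry 1
  0×2+1 = 1 → write 1
  0×2 = 0 → write 0
  1×2 = 2 → write 0 carry 1
  1×2+1 = 3 → write 1 carry 1
  0×2+1 = 1 → write 1
  0×2 = 0 → write 0
  0×2 = 0 → write 0
  0×2 = 0 → write 0
  1×2 = 2 → write 0 carry 1
  0×2+1 = 1 → write 1
  0×2 = 0 → write 0
  0×2 = 0 → write 0
  0×2 = 0 → write 0
  1×2 = 2 → write 0 carry 1
  1×2+1 = 3 → write 1 carry 1
  1×2+1 = 3 → write 1 carry 1
  0×2+1 = 1 → write 1
  1×2 = 2 → write 0 carry 1
  1×2+1 = 3 → write 1 carry 1
  1×2+1 = 3 → write 1 carry 1
  1×2+1 = 3 → write 1 carry 1
  remaining carry: 1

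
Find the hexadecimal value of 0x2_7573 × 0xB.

0x1B0BF1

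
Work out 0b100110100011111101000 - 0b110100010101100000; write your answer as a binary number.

Subtract column by column in base 2:
  0-0 → 0
  0-0 → 0
  0-0 → 0
  1-0 → 1
  0-0 → 0
  1-1 → 0
  1-1 → 0
  1-0 → 1
  1-1 → 0
  1-0 → 1
  1-1 → 0
  0-0 → 0
  0-0 → 0
  0-0 → 0
  1-1 → 0
  0-0 → 0
  1-1 → 0
  1-1 → 0
  0-0 → 0
  0-0 → 0
  1-0 → 1

0b100000000001010001000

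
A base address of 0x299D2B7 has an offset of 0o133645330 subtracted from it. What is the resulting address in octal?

0o112503737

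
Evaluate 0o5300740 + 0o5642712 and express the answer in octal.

Add column by column in base 8, right to left:
  0+2 = 2
  4+1 = 5
  7+7 = 6 carry 1
  0+2+1 = 3
  0+4 = 4
  3+6 = 1 carry 1
  5+5+1 = 3 carry 1
  final carry 1

0o13143652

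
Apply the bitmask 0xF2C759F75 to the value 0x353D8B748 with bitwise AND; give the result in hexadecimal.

0x300509740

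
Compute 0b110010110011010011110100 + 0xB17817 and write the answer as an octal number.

0o137126413

0b110010110011010011110100 = 0o62632364 in octal.
0xB17817 = 0o54274027 in octal.
Add column by column in base 8, right to left:
  4+7 = 3 carry 1
  6+2+1 = 1 carry 1
  3+0+1 = 4
  2+4 = 6
  3+7 = 2 carry 1
  6+2+1 = 1 carry 1
  2+4+1 = 7
  6+5 = 3 carry 1
  final carry 1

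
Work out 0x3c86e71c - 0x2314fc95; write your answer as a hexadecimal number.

Subtract column by column in base 16:
  c-5 → 7
  1-9 → 8 (borrow)
  7-c-1 → a (borrow)
  e-f-1 → e (borrow)
  6-4-1 → 1
  8-1 → 7
  c-3 → 9
  3-2 → 1

0x1971ea87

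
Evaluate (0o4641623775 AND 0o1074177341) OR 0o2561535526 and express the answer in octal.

0o4641623775 AND 0o1074177341 = 0o0040023341.
Then OR with 0o2561535526.

0o2561537767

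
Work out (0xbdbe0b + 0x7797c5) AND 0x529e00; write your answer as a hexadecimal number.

0x101400

Add column by column in base 16, right to left:
  b+5 = 0 carry 1
  0+c+1 = d
  e+7 = 5 carry 1
  b+9+1 = 5 carry 1
  d+7+1 = 5 carry 1
  b+7+1 = 3 carry 1
  final carry 1
Sum = 0x13555d0; now AND with 0x529e00:
  1&0=0, 3&5=1, 5&2=0, 5&9=1, 5&e=4, d&0=0, 0&0=0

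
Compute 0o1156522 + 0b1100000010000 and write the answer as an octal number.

0o1172542

0b1100000010000 = 0o14020 in octal.
Add column by column in base 8, right to left:
  2+0 = 2
  2+2 = 4
  5+0 = 5
  6+4 = 2 carry 1
  5+1+1 = 7
  1+0 = 1
  1+0 = 1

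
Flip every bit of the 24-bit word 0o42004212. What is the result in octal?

Each oct digit d becomes 7−d:
  4→3, 2→5, 0→7, 0→7, 4→3, 2→5, 1→6, 2→5

0o35773565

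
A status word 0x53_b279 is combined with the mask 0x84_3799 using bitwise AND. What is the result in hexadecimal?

AND each hex digit independently (no carries):
  5&8=0, 3&4=0, b&3=3, 2&7=2, 7&9=1, 9&9=9

0x003219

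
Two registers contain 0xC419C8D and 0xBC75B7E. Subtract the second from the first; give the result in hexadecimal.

Subtract column by column in base 16:
  D-E → F (borrow)
  8-7-1 → 0
  C-B → 1
  9-5 → 4
  1-7 → A (borrow)
  4-C-1 → 7 (borrow)
  C-B-1 → 0

0x7A410F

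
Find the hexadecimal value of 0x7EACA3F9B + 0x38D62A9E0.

Add column by column in base 16, right to left:
  B+0 = B
  9+E = 7 carry 1
  F+9+1 = 9 carry 1
  3+A+1 = E
  A+2 = C
  C+6 = 2 carry 1
  A+D+1 = 8 carry 1
  E+8+1 = 7 carry 1
  7+3+1 = B

0xB782CE97B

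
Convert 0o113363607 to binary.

0b1001011011110011110000111

Each octal digit is 3 bits: 1=001 1=001 3=011 3=011 6=110 3=011 6=110 0=000 7=111.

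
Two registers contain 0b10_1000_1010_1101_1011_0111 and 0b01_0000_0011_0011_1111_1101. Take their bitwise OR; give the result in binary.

OR bit by bit (1 where either bit is 1):
  1010001010110110110111
| 0100000011001111111101
= 1110001011111111111111

0b1110001011111111111111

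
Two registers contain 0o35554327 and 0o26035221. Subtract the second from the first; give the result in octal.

Subtract column by column in base 8:
  7-1 → 6
  2-2 → 0
  3-2 → 1
  4-5 → 7 (borrow)
  5-3-1 → 1
  5-0 → 5
  5-6 → 7 (borrow)
  3-2-1 → 0

0o7517106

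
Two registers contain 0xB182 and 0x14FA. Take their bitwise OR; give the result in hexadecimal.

OR each hex digit independently (no carries):
  B|1=B, 1|4=5, 8|F=F, 2|A=A

0xB5FA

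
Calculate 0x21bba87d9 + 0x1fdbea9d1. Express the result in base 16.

0x4197931aa

Add column by column in base 16, right to left:
  9+1 = a
  d+d = a carry 1
  7+9+1 = 1 carry 1
  8+a+1 = 3 carry 1
  a+e+1 = 9 carry 1
  b+b+1 = 7 carry 1
  b+d+1 = 9 carry 1
  1+f+1 = 1 carry 1
  2+1+1 = 4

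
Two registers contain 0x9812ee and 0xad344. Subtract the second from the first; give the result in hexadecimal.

Subtract column by column in base 16:
  e-4 → a
  e-4 → a
  2-3 → f (borrow)
  1-d-1 → 3 (borrow)
  8-a-1 → d (borrow)
  9-0-1 → 8

0x8d3faa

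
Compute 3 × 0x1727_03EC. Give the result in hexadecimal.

Multiply each base-16 digit by 3, carrying:
  C×3 = 36 → write 4 carry 2
  E×3+2 = 44 → write C carry 2
  3×3+2 = 11 → write B
  0×3 = 0 → write 0
  7×3 = 21 → write 5 carry 1
  2×3+1 = 7 → write 7
  7×3 = 21 → write 5 carry 1
  1×3+1 = 4 → write 4

0x45750BC4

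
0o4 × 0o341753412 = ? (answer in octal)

0o1607656050

Multiply each base-8 digit by 4, carrying:
  2×4 = 8 → write 0 carry 1
  1×4+1 = 5 → write 5
  4×4 = 16 → write 0 carry 2
  3×4+2 = 14 → write 6 carry 1
  5×4+1 = 21 → write 5 carry 2
  7×4+2 = 30 → write 6 carry 3
  1×4+3 = 7 → write 7
  4×4 = 16 → write 0 carry 2
  3×4+2 = 14 → write 6 carry 1
  remaining carry: 1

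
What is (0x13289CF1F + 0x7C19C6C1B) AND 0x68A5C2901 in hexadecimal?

0x80042900

Add column by column in base 16, right to left:
  F+B = A carry 1
  1+1+1 = 3
  F+C = B carry 1
  C+6+1 = 3 carry 1
  9+C+1 = 6 carry 1
  8+9+1 = 2 carry 1
  2+1+1 = 4
  3+C = F
  1+7 = 8
Sum = 0x8F4263B3A; now AND with 0x68A5C2901:
  8&6=0, F&8=8, 4&A=0, 2&5=0, 6&C=4, 3&2=2, B&9=9, 3&0=0, A&1=0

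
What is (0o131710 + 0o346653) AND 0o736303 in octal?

Add column by column in base 8, right to left:
  0+3 = 3
  1+5 = 6
  7+6 = 5 carry 1
  1+6+1 = 0 carry 1
  3+4+1 = 0 carry 1
  1+3+1 = 5
Sum = 0o500563; now AND with 0o736303:
  5&7=5, 0&3=0, 0&6=0, 5&3=1, 6&0=0, 3&3=3

0o500103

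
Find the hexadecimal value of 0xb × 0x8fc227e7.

Multiply each base-16 digit by 11, carrying:
  7×11 = 77 → write d carry 4
  e×11+4 = 158 → write e carry 9
  7×11+9 = 86 → write 6 carry 5
  2×11+5 = 27 → write b carry 1
  2×11+1 = 23 → write 7 carry 1
  c×11+1 = 133 → write 5 carry 8
  f×11+8 = 173 → write d carry 10
  8×11+10 = 98 → write 2 carry 6
  remaining carry: 6

0x62d57b6ed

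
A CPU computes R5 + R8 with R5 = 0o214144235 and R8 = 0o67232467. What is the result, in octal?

Add column by column in base 8, right to left:
  5+7 = 4 carry 1
  3+6+1 = 2 carry 1
  2+4+1 = 7
  4+2 = 6
  4+3 = 7
  1+2 = 3
  4+7 = 3 carry 1
  1+6+1 = 0 carry 1
  2+0+1 = 3

0o303376724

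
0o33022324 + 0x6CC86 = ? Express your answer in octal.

0x6CC86 = 0o1546206 in octal.
Add column by column in base 8, right to left:
  4+6 = 2 carry 1
  2+0+1 = 3
  3+2 = 5
  2+6 = 0 carry 1
  2+4+1 = 7
  0+5 = 5
  3+1 = 4
  3+0 = 3

0o34570532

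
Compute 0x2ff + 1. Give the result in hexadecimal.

0x300

The trailing 2 digits are F (max in base 16), so adding 1 cascades: they roll to 0 and the next digit up increments.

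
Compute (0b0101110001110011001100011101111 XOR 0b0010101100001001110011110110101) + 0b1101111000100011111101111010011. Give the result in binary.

First 0b0101110001110011001100011101111 XOR 0b0010101100001001110011110110101 = 0b0111011101111010111111101011010.
Add column by column in base 2, right to left:
  0+1 = 1
  1+1 = 0 carry 1
  0+0+1 = 1
  1+0 = 1
  1+1 = 0 carry 1
  0+0+1 = 1
  1+1 = 0 carry 1
  0+1+1 = 0 carry 1
  1+1+1 = 1 carry 1
  1+1+1 = 1 carry 1
  1+0+1 = 0 carry 1
  1+1+1 = 1 carry 1
  1+1+1 = 1 carry 1
  1+1+1 = 1 carry 1
  1+1+1 = 1 carry 1
  0+1+1 = 0 carry 1
  1+1+1 = 1 carry 1
  0+0+1 = 1
  1+0 = 1
  1+0 = 1
  1+1 = 0 carry 1
  1+0+1 = 0 carry 1
  0+0+1 = 1
  1+0 = 1
  1+1 = 0 carry 1
  1+1+1 = 1 carry 1
  0+1+1 = 0 carry 1
  1+1+1 = 1 carry 1
  1+0+1 = 0 carry 1
  1+1+1 = 1 carry 1
  0+1+1 = 0 carry 1
  final carry 1

0b10101010110011110111101100101101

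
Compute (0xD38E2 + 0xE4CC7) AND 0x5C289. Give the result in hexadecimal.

Add column by column in base 16, right to left:
  2+7 = 9
  E+C = A carry 1
  8+C+1 = 5 carry 1
  3+4+1 = 8
  D+E = B carry 1
  final carry 1
Sum = 0x1B85A9; now AND with 0x5C289:
  1&0=0, B&5=1, 8&C=8, 5&2=0, A&8=8, 9&9=9

0x18089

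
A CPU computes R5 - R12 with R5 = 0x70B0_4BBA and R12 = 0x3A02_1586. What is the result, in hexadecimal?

0x36AE3634

Subtract column by column in base 16:
  A-6 → 4
  B-8 → 3
  B-5 → 6
  4-1 → 3
  0-2 → E (borrow)
  B-0-1 → A
  0-A → 6 (borrow)
  7-3-1 → 3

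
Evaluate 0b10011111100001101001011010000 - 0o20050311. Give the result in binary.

0b10011101100001000001000000111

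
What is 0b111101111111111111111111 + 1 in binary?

0b111110000000000000000000

The trailing 19 digits are 1 (max in base 2), so adding 1 cascades: they roll to 0 and the next digit up increments.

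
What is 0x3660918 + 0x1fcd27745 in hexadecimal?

Add column by column in base 16, right to left:
  8+5 = d
  1+4 = 5
  9+7 = 0 carry 1
  0+7+1 = 8
  6+2 = 8
  6+d = 3 carry 1
  3+c+1 = 0 carry 1
  0+f+1 = 0 carry 1
  0+1+1 = 2

0x20038805d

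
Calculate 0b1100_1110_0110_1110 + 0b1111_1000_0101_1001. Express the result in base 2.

Add column by column in base 2, right to left:
  0+1 = 1
  1+0 = 1
  1+0 = 1
  1+1 = 0 carry 1
  0+1+1 = 0 carry 1
  1+0+1 = 0 carry 1
  1+1+1 = 1 carry 1
  0+0+1 = 1
  0+0 = 0
  1+0 = 1
  1+0 = 1
  1+1 = 0 carry 1
  0+1+1 = 0 carry 1
  0+1+1 = 0 carry 1
  1+1+1 = 1 carry 1
  1+1+1 = 1 carry 1
  final carry 1

0b11100011011000111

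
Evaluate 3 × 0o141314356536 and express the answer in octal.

Multiply each base-8 digit by 3, carrying:
  6×3 = 18 → write 2 carry 2
  3×3+2 = 11 → write 3 carry 1
  5×3+1 = 16 → write 0 carry 2
  6×3+2 = 20 → write 4 carry 2
  5×3+2 = 17 → write 1 carry 2
  3×3+2 = 11 → write 3 carry 1
  4×3+1 = 13 → write 5 carry 1
  1×3+1 = 4 → write 4
  3×3 = 9 → write 1 carry 1
  1×3+1 = 4 → write 4
  4×3 = 12 → write 4 carry 1
  1×3+1 = 4 → write 4

0o444145314032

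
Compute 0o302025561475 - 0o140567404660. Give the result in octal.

Subtract column by column in base 8:
  5-0 → 5
  7-6 → 1
  4-6 → 6 (borrow)
  1-4-1 → 4 (borrow)
  6-0-1 → 5
  5-4 → 1
  5-7 → 6 (borrow)
  2-6-1 → 3 (borrow)
  0-5-1 → 2 (borrow)
  2-0-1 → 1
  0-4 → 4 (borrow)
  3-1-1 → 1

0o141236154615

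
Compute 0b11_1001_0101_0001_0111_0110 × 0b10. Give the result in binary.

0b11100101010001011101100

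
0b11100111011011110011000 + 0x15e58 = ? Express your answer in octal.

0b11100111011011110011000 = 0o34733630 in octal.
0x15e58 = 0o257130 in octal.
Add column by column in base 8, right to left:
  0+0 = 0
  3+3 = 6
  6+1 = 7
  3+7 = 2 carry 1
  3+5+1 = 1 carry 1
  7+2+1 = 2 carry 1
  4+0+1 = 5
  3+0 = 3

0o35212760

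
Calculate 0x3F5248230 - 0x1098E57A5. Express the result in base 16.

0x2EB962A8B

Subtract column by column in base 16:
  0-5 → B (borrow)
  3-A-1 → 8 (borrow)
  2-7-1 → A (borrow)
  8-5-1 → 2
  4-E → 6 (borrow)
  2-8-1 → 9 (borrow)
  5-9-1 → B (borrow)
  F-0-1 → E
  3-1 → 2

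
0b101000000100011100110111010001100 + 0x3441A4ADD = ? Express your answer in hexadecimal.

0x484A8B969

0b101000000100011100110111010001100 = 0x1408E6E8C in hexadecimal.
Add column by column in base 16, right to left:
  C+D = 9 carry 1
  8+D+1 = 6 carry 1
  E+A+1 = 9 carry 1
  6+4+1 = B
  E+A = 8 carry 1
  8+1+1 = A
  0+4 = 4
  4+4 = 8
  1+3 = 4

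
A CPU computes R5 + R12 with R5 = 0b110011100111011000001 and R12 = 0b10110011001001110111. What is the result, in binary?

0b1001010000000100111000

Add column by column in base 2, right to left:
  1+1 = 0 carry 1
  0+1+1 = 0 carry 1
  0+1+1 = 0 carry 1
  0+0+1 = 1
  0+1 = 1
  0+1 = 1
  1+1 = 0 carry 1
  1+0+1 = 0 carry 1
  0+0+1 = 1
  1+1 = 0 carry 1
  1+0+1 = 0 carry 1
  1+0+1 = 0 carry 1
  0+1+1 = 0 carry 1
  0+1+1 = 0 carry 1
  1+0+1 = 0 carry 1
  1+0+1 = 0 carry 1
  1+1+1 = 1 carry 1
  0+1+1 = 0 carry 1
  0+0+1 = 1
  1+1 = 0 carry 1
  1+0+1 = 0 carry 1
  final carry 1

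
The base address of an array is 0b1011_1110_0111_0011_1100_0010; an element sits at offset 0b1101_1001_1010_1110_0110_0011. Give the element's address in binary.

0b1100110000010001000100101

Add column by column in base 2, right to left:
  0+1 = 1
  1+1 = 0 carry 1
  0+0+1 = 1
  0+0 = 0
  0+0 = 0
  0+1 = 1
  1+1 = 0 carry 1
  1+0+1 = 0 carry 1
  1+0+1 = 0 carry 1
  1+1+1 = 1 carry 1
  0+1+1 = 0 carry 1
  0+1+1 = 0 carry 1
  1+0+1 = 0 carry 1
  1+1+1 = 1 carry 1
  1+0+1 = 0 carry 1
  0+1+1 = 0 carry 1
  0+1+1 = 0 carry 1
  1+0+1 = 0 carry 1
  1+0+1 = 0 carry 1
  1+1+1 = 1 carry 1
  1+1+1 = 1 carry 1
  1+0+1 = 0 carry 1
  0+1+1 = 0 carry 1
  1+1+1 = 1 carry 1
  final carry 1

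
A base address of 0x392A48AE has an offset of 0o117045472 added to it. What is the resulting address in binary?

0b111010011001101001001111101000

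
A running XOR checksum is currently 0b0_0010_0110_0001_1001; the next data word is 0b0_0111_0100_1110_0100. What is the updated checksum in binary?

0b00101001011111101

XOR bit by bit (1 where the bits differ):
  00010011000011001
^ 00111010011100100
= 00101001011111101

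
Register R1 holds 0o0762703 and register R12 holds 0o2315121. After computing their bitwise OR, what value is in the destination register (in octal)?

0o2777723

OR each oct digit independently (no carries):
  0|2=2, 7|3=7, 6|1=7, 2|5=7, 7|1=7, 0|2=2, 3|1=3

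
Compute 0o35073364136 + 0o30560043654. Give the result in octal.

0o65653430012

Add column by column in base 8, right to left:
  6+4 = 2 carry 1
  3+5+1 = 1 carry 1
  1+6+1 = 0 carry 1
  4+3+1 = 0 carry 1
  6+4+1 = 3 carry 1
  3+0+1 = 4
  3+0 = 3
  7+6 = 5 carry 1
  0+5+1 = 6
  5+0 = 5
  3+3 = 6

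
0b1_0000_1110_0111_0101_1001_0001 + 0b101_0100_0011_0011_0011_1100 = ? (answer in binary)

0b1011000101010100011001101

Add column by column in base 2, right to left:
  1+0 = 1
  0+0 = 0
  0+1 = 1
  0+1 = 1
  1+1 = 0 carry 1
  0+1+1 = 0 carry 1
  0+0+1 = 1
  1+0 = 1
  1+1 = 0 carry 1
  0+1+1 = 0 carry 1
  1+0+1 = 0 carry 1
  0+0+1 = 1
  1+1 = 0 carry 1
  1+1+1 = 1 carry 1
  1+0+1 = 0 carry 1
  0+0+1 = 1
  0+0 = 0
  1+0 = 1
  1+1 = 0 carry 1
  1+0+1 = 0 carry 1
  0+1+1 = 0 carry 1
  0+0+1 = 1
  0+1 = 1
  0+0 = 0
  1+0 = 1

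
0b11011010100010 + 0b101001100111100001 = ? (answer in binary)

Add column by column in base 2, right to left:
  0+1 = 1
  1+0 = 1
  0+0 = 0
  0+0 = 0
  0+0 = 0
  1+1 = 0 carry 1
  0+1+1 = 0 carry 1
  1+1+1 = 1 carry 1
  0+1+1 = 0 carry 1
  1+0+1 = 0 carry 1
  1+0+1 = 0 carry 1
  0+1+1 = 0 carry 1
  1+1+1 = 1 carry 1
  1+0+1 = 0 carry 1
  0+0+1 = 1
  0+1 = 1
  0+0 = 0
  0+1 = 1

0b101101000010000011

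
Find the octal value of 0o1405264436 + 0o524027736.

Add column by column in base 8, right to left:
  6+6 = 4 carry 1
  3+3+1 = 7
  4+7 = 3 carry 1
  4+7+1 = 4 carry 1
  6+2+1 = 1 carry 1
  2+0+1 = 3
  5+4 = 1 carry 1
  0+2+1 = 3
  4+5 = 1 carry 1
  1+0+1 = 2

0o2131314374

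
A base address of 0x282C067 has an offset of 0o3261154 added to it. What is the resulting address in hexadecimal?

0o3261154 = 0xD626C in hexadecimal.
Add column by column in base 16, right to left:
  7+C = 3 carry 1
  6+6+1 = D
  0+2 = 2
  C+6 = 2 carry 1
  2+D+1 = 0 carry 1
  8+0+1 = 9
  2+0 = 2

0x29022D3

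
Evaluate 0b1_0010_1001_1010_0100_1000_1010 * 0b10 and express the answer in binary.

0b10010100110100100100010100

Multiply each base-2 digit by 2, carrying:
  0×2 = 0 → write 0
  1×2 = 2 → write 0 carry 1
  0×2+1 = 1 → write 1
  1×2 = 2 → write 0 carry 1
  0×2+1 = 1 → write 1
  0×2 = 0 → write 0
  0×2 = 0 → write 0
  1×2 = 2 → write 0 carry 1
  0×2+1 = 1 → write 1
  0×2 = 0 → write 0
  1×2 = 2 → write 0 carry 1
  0×2+1 = 1 → write 1
  0×2 = 0 → write 0
  1×2 = 2 → write 0 carry 1
  0×2+1 = 1 → write 1
  1×2 = 2 → write 0 carry 1
  1×2+1 = 3 → write 1 carry 1
  0×2+1 = 1 → write 1
  0×2 = 0 → write 0
  1×2 = 2 → write 0 carry 1
  0×2+1 = 1 → write 1
  1×2 = 2 → write 0 carry 1
  0×2+1 = 1 → write 1
  0×2 = 0 → write 0
  1×2 = 2 → write 0 carry 1
  remaining carry: 1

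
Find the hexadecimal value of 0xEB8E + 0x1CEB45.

Add column by column in base 16, right to left:
  E+5 = 3 carry 1
  8+4+1 = D
  B+B = 6 carry 1
  E+E+1 = D carry 1
  0+C+1 = D
  0+1 = 1

0x1DD6D3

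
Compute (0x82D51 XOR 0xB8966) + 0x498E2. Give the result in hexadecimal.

0x83D19

First 0x82D51 XOR 0xB8966 = 0x3A437.
Add column by column in base 16, right to left:
  7+2 = 9
  3+E = 1 carry 1
  4+8+1 = D
  A+9 = 3 carry 1
  3+4+1 = 8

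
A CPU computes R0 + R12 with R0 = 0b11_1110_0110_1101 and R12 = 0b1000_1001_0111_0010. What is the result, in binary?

0b1100011111011111

Add column by column in base 2, right to left:
  1+0 = 1
  0+1 = 1
  1+0 = 1
  1+0 = 1
  0+1 = 1
  1+1 = 0 carry 1
  1+1+1 = 1 carry 1
  0+0+1 = 1
  0+1 = 1
  1+0 = 1
  1+0 = 1
  1+1 = 0 carry 1
  1+0+1 = 0 carry 1
  1+0+1 = 0 carry 1
  0+0+1 = 1
  0+1 = 1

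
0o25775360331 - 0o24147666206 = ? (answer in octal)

0o1625472123

Subtract column by column in base 8:
  1-6 → 3 (borrow)
  3-0-1 → 2
  3-2 → 1
  0-6 → 2 (borrow)
  6-6-1 → 7 (borrow)
  3-6-1 → 4 (borrow)
  5-7-1 → 5 (borrow)
  7-4-1 → 2
  7-1 → 6
  5-4 → 1
  2-2 → 0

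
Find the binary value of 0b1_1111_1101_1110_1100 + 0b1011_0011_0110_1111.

0b101011000101011011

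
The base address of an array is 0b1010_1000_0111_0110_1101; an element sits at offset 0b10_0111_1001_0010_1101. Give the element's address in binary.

Add column by column in base 2, right to left:
  1+1 = 0 carry 1
  0+0+1 = 1
  1+1 = 0 carry 1
  1+1+1 = 1 carry 1
  0+0+1 = 1
  1+1 = 0 carry 1
  1+0+1 = 0 carry 1
  0+0+1 = 1
  1+1 = 0 carry 1
  1+0+1 = 0 carry 1
  1+0+1 = 0 carry 1
  0+1+1 = 0 carry 1
  0+1+1 = 0 carry 1
  0+1+1 = 0 carry 1
  0+1+1 = 0 carry 1
  1+0+1 = 0 carry 1
  0+0+1 = 1
  1+1 = 0 carry 1
  0+0+1 = 1
  1+0 = 1

0b11010000000010011010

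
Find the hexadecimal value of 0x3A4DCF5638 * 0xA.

0x2470A195E30

Multiply each base-16 digit by 10, carrying:
  8×10 = 80 → write 0 carry 5
  3×10+5 = 35 → write 3 carry 2
  6×10+2 = 62 → write E carry 3
  5×10+3 = 53 → write 5 carry 3
  F×10+3 = 153 → write 9 carry 9
  C×10+9 = 129 → write 1 carry 8
  D×10+8 = 138 → write A carry 8
  4×10+8 = 48 → write 0 carry 3
  A×10+3 = 103 → write 7 carry 6
  3×10+6 = 36 → write 4 carry 2
  remaining carry: 2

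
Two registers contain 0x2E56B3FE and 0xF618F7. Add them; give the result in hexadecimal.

0x2F4CCCF5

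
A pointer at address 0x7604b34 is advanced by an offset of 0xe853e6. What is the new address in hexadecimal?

Add column by column in base 16, right to left:
  4+6 = a
  3+e = 1 carry 1
  b+3+1 = f
  4+5 = 9
  0+8 = 8
  6+e = 4 carry 1
  7+0+1 = 8

0x8489f1a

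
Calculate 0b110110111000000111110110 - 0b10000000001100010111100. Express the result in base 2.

0b100110110110100100111010

Subtract column by column in base 2:
  0-0 → 0
  1-0 → 1
  1-1 → 0
  0-1 → 1 (borrow)
  1-1-1 → 1 (borrow)
  1-1-1 → 1 (borrow)
  1-0-1 → 0
  1-1 → 0
  1-0 → 1
  0-0 → 0
  0-0 → 0
  0-1 → 1 (borrow)
  0-1-1 → 0 (borrow)
  0-0-1 → 1 (borrow)
  0-0-1 → 1 (borrow)
  1-0-1 → 0
  1-0 → 1
  1-0 → 1
  0-0 → 0
  1-0 → 1
  1-0 → 1
  0-0 → 0
  1-1 → 0
  1-0 → 1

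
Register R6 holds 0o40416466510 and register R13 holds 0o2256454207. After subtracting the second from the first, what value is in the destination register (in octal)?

Subtract column by column in base 8:
  0-7 → 1 (borrow)
  1-0-1 → 0
  5-2 → 3
  6-4 → 2
  6-5 → 1
  4-4 → 0
  6-6 → 0
  1-5 → 4 (borrow)
  4-2-1 → 1
  0-2 → 6 (borrow)
  4-0-1 → 3

0o36140012301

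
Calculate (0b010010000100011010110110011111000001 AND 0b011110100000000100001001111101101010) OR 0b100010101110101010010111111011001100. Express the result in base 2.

0b110010101110101010010111111111001100

0b010010000100011010110110011111000001 AND 0b011110100000000100001001111101101010 = 0b010010000000000000000000011101000000.
Then OR with 0b100010101110101010010111111011001100.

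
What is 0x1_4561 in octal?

0o242541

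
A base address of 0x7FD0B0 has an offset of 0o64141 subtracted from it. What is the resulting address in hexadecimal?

0x7F684F

0o64141 = 0x6861 in hexadecimal.
Subtract column by column in base 16:
  0-1 → F (borrow)
  B-6-1 → 4
  0-8 → 8 (borrow)
  D-6-1 → 6
  F-0 → F
  7-0 → 7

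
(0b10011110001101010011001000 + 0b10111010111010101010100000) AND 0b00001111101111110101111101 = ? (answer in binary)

0b1001000111110101101000

Add column by column in base 2, right to left:
  0+0 = 0
  0+0 = 0
  0+0 = 0
  1+0 = 1
  0+0 = 0
  0+1 = 1
  1+0 = 1
  1+1 = 0 carry 1
  0+0+1 = 1
  0+1 = 1
  1+0 = 1
  0+1 = 1
  1+0 = 1
  0+1 = 1
  1+0 = 1
  1+1 = 0 carry 1
  0+1+1 = 0 carry 1
  0+1+1 = 0 carry 1
  0+0+1 = 1
  1+1 = 0 carry 1
  1+0+1 = 0 carry 1
  1+1+1 = 1 carry 1
  1+1+1 = 1 carry 1
  0+1+1 = 0 carry 1
  0+0+1 = 1
  1+1 = 0 carry 1
  final carry 1
Sum = 0b101011001000111111101101000; now AND with 0b00001111101111110101111101:
  101011001000111111101101000
& 000001111101111110101111101
= 000001001000111110101101000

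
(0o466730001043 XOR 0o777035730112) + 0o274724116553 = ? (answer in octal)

0o606632047724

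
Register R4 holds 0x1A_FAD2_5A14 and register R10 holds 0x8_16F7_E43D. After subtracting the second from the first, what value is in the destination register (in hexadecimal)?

0x12E3DA75D7

Subtract column by column in base 16:
  4-D → 7 (borrow)
  1-3-1 → D (borrow)
  A-4-1 → 5
  5-E → 7 (borrow)
  2-7-1 → A (borrow)
  D-F-1 → D (borrow)
  A-6-1 → 3
  F-1 → E
  A-8 → 2
  1-0 → 1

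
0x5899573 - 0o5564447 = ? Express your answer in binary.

0x5899573 = 0b101100010011001010101110011 in binary.
0o5564447 = 0b101101110100100100111 in binary.
Subtract column by column in base 2:
  1-1 → 0
  1-1 → 0
  0-1 → 1 (borrow)
  0-0-1 → 1 (borrow)
  1-0-1 → 0
  1-1 → 0
  1-0 → 1
  0-0 → 0
  1-1 → 0
  0-0 → 0
  1-0 → 1
  0-1 → 1 (borrow)
  1-0-1 → 0
  0-1 → 1 (borrow)
  0-1-1 → 0 (borrow)
  1-1-1 → 1 (borrow)
  1-0-1 → 0
  0-1 → 1 (borrow)
  0-1-1 → 0 (borrow)
  1-0-1 → 0
  0-1 → 1 (borrow)
  0-0-1 → 1 (borrow)
  0-0-1 → 1 (borrow)
  1-0-1 → 0
  1-0 → 1
  0-0 → 0
  1-0 → 1

0b101011100101010110001001100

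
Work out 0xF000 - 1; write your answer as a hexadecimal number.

0xEFFF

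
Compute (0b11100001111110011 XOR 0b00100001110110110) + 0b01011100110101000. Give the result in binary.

0b100011100111101101

First 0b11100001111110011 XOR 0b00100001110110110 = 0b11000000001000101.
Add column by column in base 2, right to left:
  1+0 = 1
  0+0 = 0
  1+0 = 1
  0+1 = 1
  0+0 = 0
  0+1 = 1
  1+0 = 1
  0+1 = 1
  0+1 = 1
  0+0 = 0
  0+0 = 0
  0+1 = 1
  0+1 = 1
  0+1 = 1
  0+0 = 0
  1+1 = 0 carry 1
  1+0+1 = 0 carry 1
  final carry 1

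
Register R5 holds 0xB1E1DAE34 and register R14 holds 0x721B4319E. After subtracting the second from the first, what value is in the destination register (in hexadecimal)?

Subtract column by column in base 16:
  4-E → 6 (borrow)
  3-9-1 → 9 (borrow)
  E-1-1 → C
  A-3 → 7
  D-4 → 9
  1-B → 6 (borrow)
  E-1-1 → C
  1-2 → F (borrow)
  B-7-1 → 3

0x3FC697C96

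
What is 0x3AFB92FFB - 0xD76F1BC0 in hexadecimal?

Subtract column by column in base 16:
  B-0 → B
  F-C → 3
  F-B → 4
  2-1 → 1
  9-F → A (borrow)
  B-6-1 → 4
  F-7 → 8
  A-D → D (borrow)
  3-0-1 → 2

0x2D84A143B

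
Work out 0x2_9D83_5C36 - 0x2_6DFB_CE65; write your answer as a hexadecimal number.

0x2F878DD1

Subtract column by column in base 16:
  6-5 → 1
  3-6 → D (borrow)
  C-E-1 → D (borrow)
  5-C-1 → 8 (borrow)
  3-B-1 → 7 (borrow)
  8-F-1 → 8 (borrow)
  D-D-1 → F (borrow)
  9-6-1 → 2
  2-2 → 0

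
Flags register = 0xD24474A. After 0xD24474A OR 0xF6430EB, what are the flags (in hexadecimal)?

0xF6477EB

OR each hex digit independently (no carries):
  D|F=F, 2|6=6, 4|4=4, 4|3=7, 7|0=7, 4|E=E, A|B=B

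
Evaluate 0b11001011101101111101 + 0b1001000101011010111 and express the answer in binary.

0b100010100011001010100

Add column by column in base 2, right to left:
  1+1 = 0 carry 1
  0+1+1 = 0 carry 1
  1+1+1 = 1 carry 1
  1+0+1 = 0 carry 1
  1+1+1 = 1 carry 1
  1+0+1 = 0 carry 1
  1+1+1 = 1 carry 1
  0+1+1 = 0 carry 1
  1+0+1 = 0 carry 1
  1+1+1 = 1 carry 1
  0+0+1 = 1
  1+1 = 0 carry 1
  1+0+1 = 0 carry 1
  1+0+1 = 0 carry 1
  0+0+1 = 1
  1+1 = 0 carry 1
  0+0+1 = 1
  0+0 = 0
  1+1 = 0 carry 1
  1+0+1 = 0 carry 1
  final carry 1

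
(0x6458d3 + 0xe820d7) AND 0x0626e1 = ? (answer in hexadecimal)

0x420a0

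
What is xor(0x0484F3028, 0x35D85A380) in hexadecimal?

0x315CA93A8

XOR each hex digit independently (no carries):
  0^3=3, 4^5=1, 8^D=5, 4^8=C, F^5=A, 3^A=9, 0^3=3, 2^8=A, 8^0=8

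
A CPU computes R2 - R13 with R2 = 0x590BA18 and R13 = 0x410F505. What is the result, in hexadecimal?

Subtract column by column in base 16:
  8-5 → 3
  1-0 → 1
  A-5 → 5
  B-F → C (borrow)
  0-0-1 → F (borrow)
  9-1-1 → 7
  5-4 → 1

0x17FC513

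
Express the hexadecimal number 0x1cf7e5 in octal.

Expand each hex digit to 4 bits: 1=0001 c=1100 f=1111 7=0111 e=1110 5=0101.
Group the bits in threes: 111 001 111 011 111 100 101 → 7173745.

0o7173745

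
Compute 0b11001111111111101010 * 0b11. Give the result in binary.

Multiply each base-2 digit by 3, carrying:
  0×3 = 0 → write 0
  1×3 = 3 → write 1 carry 1
  0×3+1 = 1 → write 1
  1×3 = 3 → write 1 carry 1
  0×3+1 = 1 → write 1
  1×3 = 3 → write 1 carry 1
  1×3+1 = 4 → write 0 carry 2
  1×3+2 = 5 → write 1 carry 2
  1×3+2 = 5 → write 1 carry 2
  1×3+2 = 5 → write 1 carry 2
  1×3+2 = 5 → write 1 carry 2
  1×3+2 = 5 → write 1 carry 2
  1×3+2 = 5 → write 1 carry 2
  1×3+2 = 5 → write 1 carry 2
  1×3+2 = 5 → write 1 carry 2
  1×3+2 = 5 → write 1 carry 2
  0×3+2 = 2 → write 0 carry 1
  0×3+1 = 1 → write 1
  1×3 = 3 → write 1 carry 1
  1×3+1 = 4 → write 0 carry 2
  remaining carry: 10

0b1001101111111110111110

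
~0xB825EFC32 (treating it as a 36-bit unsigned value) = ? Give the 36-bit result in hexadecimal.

Each hex digit d becomes F−d:
  B→4, 8→7, 2→D, 5→A, E→1, F→0, C→3, 3→C, 2→D

0x47DA103CD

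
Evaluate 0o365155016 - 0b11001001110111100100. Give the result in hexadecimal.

0o365155016 = 0x3d4da0e in hexadecimal.
0b11001001110111100100 = 0xc9de4 in hexadecimal.
Subtract column by column in base 16:
  e-4 → a
  0-e → 2 (borrow)
  a-d-1 → c (borrow)
  d-9-1 → 3
  4-c → 8 (borrow)
  d-0-1 → c
  3-0 → 3

0x3c83c2a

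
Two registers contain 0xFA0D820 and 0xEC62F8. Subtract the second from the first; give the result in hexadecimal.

Subtract column by column in base 16:
  0-8 → 8 (borrow)
  2-F-1 → 2 (borrow)
  8-2-1 → 5
  D-6 → 7
  0-C → 4 (borrow)
  A-E-1 → B (borrow)
  F-0-1 → E

0xEB47528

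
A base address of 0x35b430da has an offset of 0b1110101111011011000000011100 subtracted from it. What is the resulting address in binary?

0x35b430da = 0b110101101101000011000011011010 in binary.
Subtract column by column in base 2:
  0-0 → 0
  1-0 → 1
  0-1 → 1 (borrow)
  1-1-1 → 1 (borrow)
  1-1-1 → 1 (borrow)
  0-0-1 → 1 (borrow)
  1-0-1 → 0
  1-0 → 1
  0-0 → 0
  0-0 → 0
  0-0 → 0
  0-0 → 0
  1-1 → 0
  1-1 → 0
  0-0 → 0
  0-1 → 1 (borrow)
  0-1-1 → 0 (borrow)
  0-0-1 → 1 (borrow)
  1-1-1 → 1 (borrow)
  0-1-1 → 0 (borrow)
  1-1-1 → 1 (borrow)
  1-1-1 → 1 (borrow)
  0-0-1 → 1 (borrow)
  1-1-1 → 1 (borrow)
  1-0-1 → 0
  0-1 → 1 (borrow)
  1-1-1 → 1 (borrow)
  0-1-1 → 0 (borrow)
  1-0-1 → 0
  1-0 → 1

0b100110111101101000000010111110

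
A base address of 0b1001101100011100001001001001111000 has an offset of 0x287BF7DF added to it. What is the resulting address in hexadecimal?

0x294EC8A57

0b1001101100011100001001001001111000 = 0x26C709278 in hexadecimal.
Add column by column in base 16, right to left:
  8+F = 7 carry 1
  7+D+1 = 5 carry 1
  2+7+1 = A
  9+F = 8 carry 1
  0+B+1 = C
  7+7 = E
  C+8 = 4 carry 1
  6+2+1 = 9
  2+0 = 2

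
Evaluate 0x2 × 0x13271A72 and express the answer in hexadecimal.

0x264E34E4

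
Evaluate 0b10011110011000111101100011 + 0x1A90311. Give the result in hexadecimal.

0b10011110011000111101100011 = 0x2798F63 in hexadecimal.
Add column by column in base 16, right to left:
  3+1 = 4
  6+1 = 7
  F+3 = 2 carry 1
  8+0+1 = 9
  9+9 = 2 carry 1
  7+A+1 = 2 carry 1
  2+1+1 = 4

0x4229274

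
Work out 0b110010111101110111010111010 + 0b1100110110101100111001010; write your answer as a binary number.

0b111111110100100100010000100

Add column by column in base 2, right to left:
  0+0 = 0
  1+1 = 0 carry 1
  0+0+1 = 1
  1+1 = 0 carry 1
  1+0+1 = 0 carry 1
  1+0+1 = 0 carry 1
  0+1+1 = 0 carry 1
  1+1+1 = 1 carry 1
  0+1+1 = 0 carry 1
  1+0+1 = 0 carry 1
  1+0+1 = 0 carry 1
  1+1+1 = 1 carry 1
  0+1+1 = 0 carry 1
  1+0+1 = 0 carry 1
  1+1+1 = 1 carry 1
  1+0+1 = 0 carry 1
  0+1+1 = 0 carry 1
  1+1+1 = 1 carry 1
  1+0+1 = 0 carry 1
  1+1+1 = 1 carry 1
  1+1+1 = 1 carry 1
  0+0+1 = 1
  1+0 = 1
  0+1 = 1
  0+1 = 1
  1+0 = 1
  1+0 = 1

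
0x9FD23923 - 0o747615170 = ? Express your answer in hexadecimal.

0x98331EAB

0o747615170 = 0x79F1A78 in hexadecimal.
Subtract column by column in base 16:
  3-8 → B (borrow)
  2-7-1 → A (borrow)
  9-A-1 → E (borrow)
  3-1-1 → 1
  2-F → 3 (borrow)
  D-9-1 → 3
  F-7 → 8
  9-0 → 9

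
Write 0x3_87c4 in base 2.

0b111000011111000100

Expand each hex digit to 4 bits: 3=0011 8=1000 7=0111 c=1100 4=0100.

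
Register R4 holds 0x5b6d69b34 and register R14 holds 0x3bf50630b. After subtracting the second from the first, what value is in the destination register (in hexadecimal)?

0x1f7863829

Subtract column by column in base 16:
  4-b → 9 (borrow)
  3-0-1 → 2
  b-3 → 8
  9-6 → 3
  6-0 → 6
  d-5 → 8
  6-f → 7 (borrow)
  b-b-1 → f (borrow)
  5-3-1 → 1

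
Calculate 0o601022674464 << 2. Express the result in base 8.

0o3004113362320

2 bits is not a whole number of base-8 digits; in binary: 110000001000010010110111100100110100 << 2 = 11000000100001001011011110010011010000.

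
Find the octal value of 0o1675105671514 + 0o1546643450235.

0o3443751341751

Add column by column in base 8, right to left:
  4+5 = 1 carry 1
  1+3+1 = 5
  5+2 = 7
  1+0 = 1
  7+5 = 4 carry 1
  6+4+1 = 3 carry 1
  5+3+1 = 1 carry 1
  0+4+1 = 5
  1+6 = 7
  5+6 = 3 carry 1
  7+4+1 = 4 carry 1
  6+5+1 = 4 carry 1
  1+1+1 = 3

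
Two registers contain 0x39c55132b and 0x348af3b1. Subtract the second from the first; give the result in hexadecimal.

0x367ca1f7a

Subtract column by column in base 16:
  b-1 → a
  2-b → 7 (borrow)
  3-3-1 → f (borrow)
  1-f-1 → 1 (borrow)
  5-a-1 → a (borrow)
  5-8-1 → c (borrow)
  c-4-1 → 7
  9-3 → 6
  3-0 → 3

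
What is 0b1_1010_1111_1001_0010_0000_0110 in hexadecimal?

0x1AF9206

Group the bits into nibbles: 0001 1010 1111 1001 0010 0000 0110 → 1AF9206.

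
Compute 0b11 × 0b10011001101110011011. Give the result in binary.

0b111001101001011010001

Multiply each base-2 digit by 3, carrying:
  1×3 = 3 → write 1 carry 1
  1×3+1 = 4 → write 0 carry 2
  0×3+2 = 2 → write 0 carry 1
  1×3+1 = 4 → write 0 carry 2
  1×3+2 = 5 → write 1 carry 2
  0×3+2 = 2 → write 0 carry 1
  0×3+1 = 1 → write 1
  1×3 = 3 → write 1 carry 1
  1×3+1 = 4 → write 0 carry 2
  1×3+2 = 5 → write 1 carry 2
  0×3+2 = 2 → write 0 carry 1
  1×3+1 = 4 → write 0 carry 2
  1×3+2 = 5 → write 1 carry 2
  0×3+2 = 2 → write 0 carry 1
  0×3+1 = 1 → write 1
  1×3 = 3 → write 1 carry 1
  1×3+1 = 4 → write 0 carry 2
  0×3+2 = 2 → write 0 carry 1
  0×3+1 = 1 → write 1
  1×3 = 3 → write 1 carry 1
  remaining carry: 1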